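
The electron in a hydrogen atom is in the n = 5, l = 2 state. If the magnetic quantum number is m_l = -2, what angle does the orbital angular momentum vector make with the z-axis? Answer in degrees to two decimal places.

θ ≈ 144.74°

|L|² = l(l+1)ℏ² = 6ℏ², so |L| = √6 ℏ.
L_z = m_l ℏ = −2ℏ.
cos θ = L_z/|L| = -2/√6, so θ ≈ 144.74°.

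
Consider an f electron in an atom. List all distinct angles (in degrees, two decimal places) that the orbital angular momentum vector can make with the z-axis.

An f state has l = 3.
|L| = ℏ√(l(l+1)) = 2√3 ℏ.
cos θ = m_l/√12 for each m_l ∈ {-3, -2, -1, 0, 1, 2, 3}.

θ ∈ {30.00°, 54.74°, 73.22°, 90.00°, 106.78°, 125.26°, 150.00°}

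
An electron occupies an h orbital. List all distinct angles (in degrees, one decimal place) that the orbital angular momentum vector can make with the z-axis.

The letter h corresponds to l = 5.
|L| = √(l(l+1)) ℏ = √30 ℏ.
cos θ = m_l/√30 for each m_l ∈ {-5, -4, -3, -2, -1, 0, 1, 2, 3, 4, 5}.

θ ∈ {24.1°, 43.1°, 56.8°, 68.6°, 79.5°, 90.0°, 100.5°, 111.4°, 123.2°, 136.9°, 155.9°}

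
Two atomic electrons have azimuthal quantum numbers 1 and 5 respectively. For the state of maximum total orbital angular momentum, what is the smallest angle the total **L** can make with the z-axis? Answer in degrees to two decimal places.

Angular momentum addition gives L = |l₁ − l₂|, …, l₁ + l₂.
So L can be 4, 5, 6.
The maximum is L = 6, with |L_tot| = ℏ√(6·7) = √42 ℏ.
The minimum angle with z is arccos(6/√42) ≈ 22.21°.

θ_min ≈ 22.21°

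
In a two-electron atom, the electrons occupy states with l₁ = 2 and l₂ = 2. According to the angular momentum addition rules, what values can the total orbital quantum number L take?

L = 0, 1, 2, 3, 4

By the triangle rule, |l₁ − l₂| ≤ L ≤ l₁ + l₂.
L ∈ {0, 1, 2, 3, 4}.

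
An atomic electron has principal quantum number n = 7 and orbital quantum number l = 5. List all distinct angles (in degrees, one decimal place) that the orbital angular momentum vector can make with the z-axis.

|L| = ℏ√(l(l+1)) = √30 ℏ.
cos θ = m_l/√30 for each m_l ∈ {-5, -4, -3, -2, -1, 0, 1, 2, 3, 4, 5}.

θ ∈ {24.1°, 43.1°, 56.8°, 68.6°, 79.5°, 90.0°, 100.5°, 111.4°, 123.2°, 136.9°, 155.9°}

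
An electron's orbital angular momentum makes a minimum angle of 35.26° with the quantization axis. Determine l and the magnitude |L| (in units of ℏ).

cos θ_min = l/√(l(l+1)) = √(l/(l+1)), so l/(l+1) = cos²(35.26°) = 0.6667.
l = cos²θ/sin²θ ≈ 2.
Then |L| = ℏ√(2·3) = √6 ℏ.

l = 2, |L| = √6 ℏ ≈ 2.449ℏ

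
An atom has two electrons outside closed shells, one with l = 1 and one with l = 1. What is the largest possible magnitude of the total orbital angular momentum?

|L_tot|_max = √6 ℏ ≈ 2.449ℏ

By the triangle rule, |l₁ − l₂| ≤ L ≤ l₁ + l₂.
So L can be 0, 1, 2.
The largest magnitude corresponds to L = 2: |L_tot| = ℏ√(2·3) = √6 ℏ.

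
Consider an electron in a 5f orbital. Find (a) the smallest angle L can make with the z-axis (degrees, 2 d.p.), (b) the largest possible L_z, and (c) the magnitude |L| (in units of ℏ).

For 5f, l = 3.
cos θ_min = 3/√12, so θ_min ≈ 30.00°.
L_z,max = lℏ = 3ℏ.
|L| = ℏ√(3·4) = 2√3 ℏ ≈ 3.464ℏ.

θ_min ≈ 30.00°; L_z,max = 3ℏ; |L| = 2√3 ℏ ≈ 3.464ℏ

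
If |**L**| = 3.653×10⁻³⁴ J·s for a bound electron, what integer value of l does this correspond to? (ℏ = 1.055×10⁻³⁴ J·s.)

l = 3

In units of ℏ, |L| ≈ 3.463.
l(l+1) ≈ 3.463² ≈ 11.99, so l = 3.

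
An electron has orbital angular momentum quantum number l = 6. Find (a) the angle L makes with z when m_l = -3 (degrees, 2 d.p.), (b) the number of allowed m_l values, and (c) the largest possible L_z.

θ(m_l=-3) ≈ 117.58°; 13 values; L_z,max = 6ℏ

For m_l = -3: cos θ = -3/√42, θ ≈ 117.58°.
There are 2l+1 = 13 values of m_l.
L_z,max = lℏ = 6ℏ.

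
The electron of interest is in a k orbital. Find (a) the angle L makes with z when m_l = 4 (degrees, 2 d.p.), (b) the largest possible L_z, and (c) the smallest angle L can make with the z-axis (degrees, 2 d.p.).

A k state has l = 7.
For m_l = 4: cos θ = 4/√56, θ ≈ 57.69°.
L_z,max = lℏ = 7ℏ.
cos θ_min = 7/√56, so θ_min ≈ 20.70°.

θ(m_l=4) ≈ 57.69°; L_z,max = 7ℏ; θ_min ≈ 20.70°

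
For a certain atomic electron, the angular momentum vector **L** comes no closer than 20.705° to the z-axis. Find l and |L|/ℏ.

cos²θ_min = l/(l+1) = 0.8750.
Solving: l = 7.
Then |L| = ℏ√(7·8) = 2√14 ℏ.

l = 7, |L| = 2√14 ℏ ≈ 7.483ℏ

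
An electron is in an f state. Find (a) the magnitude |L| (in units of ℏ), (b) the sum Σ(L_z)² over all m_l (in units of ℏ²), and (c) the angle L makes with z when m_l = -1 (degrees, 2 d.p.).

For an f orbital, l = 3.
|L| = ℏ√(3·4) = 2√3 ℏ ≈ 3.464ℏ.
Σ m_l² = 28, so Σ(L_z)² = 28 ℏ².
For m_l = -1: cos θ = -1/√12, θ ≈ 106.78°.

|L| = 2√3 ℏ ≈ 3.464ℏ; Σ(L_z)² = 28 ℏ²; θ(m_l=-1) ≈ 106.78°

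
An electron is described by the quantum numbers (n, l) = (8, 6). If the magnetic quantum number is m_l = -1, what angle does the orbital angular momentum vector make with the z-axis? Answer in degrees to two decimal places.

θ ≈ 98.88°

|L| = ℏ√(l(l+1)) = √42 ℏ.
L_z = m_l ℏ = −1ℏ.
cos θ = L_z/|L| = -1/√42, so θ ≈ 98.88°.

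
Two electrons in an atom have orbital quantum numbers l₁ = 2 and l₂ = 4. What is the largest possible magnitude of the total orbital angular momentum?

L runs from |2 − 4| = 2 to 2 + 4 = 6.
Allowed values: L = 2, 3, 4, 5, 6.
The largest magnitude corresponds to L = 6: |L_tot| = ℏ√(6·7) = √42 ℏ.

|L_tot|_max = √42 ℏ ≈ 6.481ℏ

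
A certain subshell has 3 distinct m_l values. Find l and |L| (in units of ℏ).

Since there are 2l+1 = 3 values of m_l, l = 1.
|L| = ℏ√(l(l+1)) = ℏ√(1·2) = √2 ℏ.

l = 1, |L| = √2 ℏ ≈ 1.414ℏ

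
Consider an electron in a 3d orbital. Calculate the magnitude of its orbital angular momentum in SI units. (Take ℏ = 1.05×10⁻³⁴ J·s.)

|L| = 2.57×10⁻³⁴ J·s

For 3d, l = 2.
|L| = ℏ√(l(l+1)) = ℏ√(2·3) = √6 ℏ
Numerically, |L| = 2.449 × (1.05×10⁻³⁴ J·s) = 2.57×10⁻³⁴ J·s.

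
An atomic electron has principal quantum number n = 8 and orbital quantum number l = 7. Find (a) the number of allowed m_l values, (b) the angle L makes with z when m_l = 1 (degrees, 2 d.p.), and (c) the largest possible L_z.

There are 2l+1 = 15 values of m_l.
For m_l = 1: cos θ = 1/√56, θ ≈ 82.32°.
L_z,max = lℏ = 7ℏ.

15 values; θ(m_l=1) ≈ 82.32°; L_z,max = 7ℏ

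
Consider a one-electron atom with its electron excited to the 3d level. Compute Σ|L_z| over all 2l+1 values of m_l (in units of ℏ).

The 3d level has l = 2.
The allowed m_l values are -2, -1, 0, 1, 2.
Σ|m_l| = 2·2(2+1)/2 = 6.

Σ|L_z| = 6 ℏ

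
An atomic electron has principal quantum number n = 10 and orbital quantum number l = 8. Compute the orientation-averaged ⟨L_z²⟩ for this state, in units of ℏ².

m_l ∈ {-8, -7, -6, -5, -4, -3, -2, -1, 0, 1, 2, 3, 4, 5, 6, 7, 8}.
Average of L_z² over 17 states: 408/17 ℏ² = 24 ℏ².

⟨L_z²⟩ = 24 ℏ²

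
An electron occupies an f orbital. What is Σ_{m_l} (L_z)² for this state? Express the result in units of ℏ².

For an f orbital, l = 3.
m_l runs from −3 to 3, i.e. {-3, -2, -1, 0, 1, 2, 3}.
Summing m² from −3 to 3: Σ m_l² = 28.

Σ(L_z)² = 28 ℏ²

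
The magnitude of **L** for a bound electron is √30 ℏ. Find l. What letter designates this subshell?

l = 5 (h orbital)

|L| = ℏ√(l(l+1)), so l(l+1) = 30.
The positive root is l = 5.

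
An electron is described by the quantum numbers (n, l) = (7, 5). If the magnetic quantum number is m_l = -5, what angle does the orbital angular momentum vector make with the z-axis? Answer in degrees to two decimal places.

θ ≈ 155.91°

|L| = √(l(l+1)) ℏ = √30 ℏ.
L_z = m_l ℏ = −5ℏ.
cos θ = L_z/|L| = -5/√30, so θ ≈ 155.91°.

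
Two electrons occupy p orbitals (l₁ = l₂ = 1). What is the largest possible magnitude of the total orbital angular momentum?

|L_tot|_max = √6 ℏ ≈ 2.449ℏ

The total orbital quantum number L ranges from |l₁ − l₂| to l₁ + l₂ in integer steps.
L ∈ {0, 1, 2}.
The largest magnitude corresponds to L = 2: |L_tot| = ℏ√(2·3) = √6 ℏ.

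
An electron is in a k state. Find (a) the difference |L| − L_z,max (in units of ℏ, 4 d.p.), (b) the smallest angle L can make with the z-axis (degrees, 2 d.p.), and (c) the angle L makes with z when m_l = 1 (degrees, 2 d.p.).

The letter k corresponds to l = 7.
|L| − L_z,max = (2√14 − 7)ℏ ≈ 0.4833ℏ.
cos θ_min = 7/√56, so θ_min ≈ 20.70°.
For m_l = 1: cos θ = 1/√56, θ ≈ 82.32°.

|L|−L_z,max ≈ 0.4833ℏ; θ_min ≈ 20.70°; θ(m_l=1) ≈ 82.32°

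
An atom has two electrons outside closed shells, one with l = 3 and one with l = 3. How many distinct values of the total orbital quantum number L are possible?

7

The total orbital quantum number L ranges from |l₁ − l₂| to l₁ + l₂ in integer steps.
Allowed values: L = 0, 1, 2, 3, 4, 5, 6.
That is 7 values.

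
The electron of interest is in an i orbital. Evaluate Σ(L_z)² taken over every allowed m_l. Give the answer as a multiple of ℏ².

Σ(L_z)² = 182 ℏ²

For an i orbital, l = 6.
The allowed m_l values are -6, -5, -4, -3, -2, -1, 0, 1, 2, 3, 4, 5, 6.
Σ m_l² = l(l+1)(2l+1)/3 = 6·7·13/3 = 182.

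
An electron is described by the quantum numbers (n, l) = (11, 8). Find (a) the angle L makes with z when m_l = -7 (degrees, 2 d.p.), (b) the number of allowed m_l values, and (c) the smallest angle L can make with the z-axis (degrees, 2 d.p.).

For m_l = -7: cos θ = -7/√72, θ ≈ 145.58°.
There are 2l+1 = 17 values of m_l.
cos θ_min = 8/√72, so θ_min ≈ 19.47°.

θ(m_l=-7) ≈ 145.58°; 17 values; θ_min ≈ 19.47°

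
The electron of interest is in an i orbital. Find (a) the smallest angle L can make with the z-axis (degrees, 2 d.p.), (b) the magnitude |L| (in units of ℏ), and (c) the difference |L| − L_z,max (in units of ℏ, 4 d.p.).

θ_min ≈ 22.21°; |L| = √42 ℏ ≈ 6.481ℏ; |L|−L_z,max ≈ 0.4807ℏ

An i state has l = 6.
cos θ_min = 6/√42, so θ_min ≈ 22.21°.
|L| = ℏ√(6·7) = √42 ℏ ≈ 6.481ℏ.
|L| − L_z,max = (√42 − 6)ℏ ≈ 0.4807ℏ.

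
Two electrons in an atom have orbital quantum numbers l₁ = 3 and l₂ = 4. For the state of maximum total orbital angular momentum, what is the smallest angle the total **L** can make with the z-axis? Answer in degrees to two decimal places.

θ_min ≈ 20.70°

The total orbital quantum number L ranges from |l₁ − l₂| to l₁ + l₂ in integer steps.
Allowed values: L = 1, 2, 3, 4, 5, 6, 7.
The maximum is L = 7, with |L_tot| = ℏ√(7·8) = 2√14 ℏ.
The minimum angle with z is arccos(7/√56) ≈ 20.70°.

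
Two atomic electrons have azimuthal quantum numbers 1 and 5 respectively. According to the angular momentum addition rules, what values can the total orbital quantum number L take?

L = 4, 5, 6

Angular momentum addition gives L = |l₁ − l₂|, …, l₁ + l₂.
So L can be 4, 5, 6.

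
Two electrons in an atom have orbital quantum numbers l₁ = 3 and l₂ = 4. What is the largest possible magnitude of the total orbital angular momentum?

By the triangle rule, |l₁ − l₂| ≤ L ≤ l₁ + l₂.
Allowed values: L = 1, 2, 3, 4, 5, 6, 7.
The largest magnitude corresponds to L = 7: |L_tot| = ℏ√(7·8) = 2√14 ℏ.

|L_tot|_max = 2√14 ℏ ≈ 7.483ℏ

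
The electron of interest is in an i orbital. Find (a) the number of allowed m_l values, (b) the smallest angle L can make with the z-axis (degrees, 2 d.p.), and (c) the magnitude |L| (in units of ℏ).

An i state has l = 6.
There are 2l+1 = 13 values of m_l.
cos θ_min = 6/√42, so θ_min ≈ 22.21°.
|L| = ℏ√(6·7) = √42 ℏ ≈ 6.481ℏ.

13 values; θ_min ≈ 22.21°; |L| = √42 ℏ ≈ 6.481ℏ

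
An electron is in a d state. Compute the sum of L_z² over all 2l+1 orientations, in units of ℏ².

The letter d corresponds to l = 2.
m_l ∈ {-2, -1, 0, 1, 2}.
Summing m² from −2 to 2: Σ m_l² = 10.

Σ(L_z)² = 10 ℏ²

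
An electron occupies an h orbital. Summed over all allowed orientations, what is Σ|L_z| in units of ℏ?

Σ|L_z| = 30 ℏ

An h state has l = 5.
The allowed m_l values are -5, -4, -3, -2, -1, 0, 1, 2, 3, 4, 5.
Σ|m_l| = 2(1+2+…+5) = 30.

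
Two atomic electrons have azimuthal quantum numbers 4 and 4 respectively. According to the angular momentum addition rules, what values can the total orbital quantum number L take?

By the triangle rule, |l₁ − l₂| ≤ L ≤ l₁ + l₂.
So L can be 0, 1, 2, 3, 4, 5, 6, 7, 8.

L = 0, 1, 2, 3, 4, 5, 6, 7, 8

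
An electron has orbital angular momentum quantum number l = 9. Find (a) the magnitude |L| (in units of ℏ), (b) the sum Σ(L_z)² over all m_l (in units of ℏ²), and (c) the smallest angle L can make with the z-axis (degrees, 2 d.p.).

|L| = 3√10 ℏ ≈ 9.487ℏ; Σ(L_z)² = 570 ℏ²; θ_min ≈ 18.43°

|L| = ℏ√(9·10) = 3√10 ℏ ≈ 9.487ℏ.
Σ m_l² = 570, so Σ(L_z)² = 570 ℏ².
cos θ_min = 9/√90, so θ_min ≈ 18.43°.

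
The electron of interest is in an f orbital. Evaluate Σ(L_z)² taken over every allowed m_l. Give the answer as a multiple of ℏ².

Σ(L_z)² = 28 ℏ²

F corresponds to l = 3.
The allowed m_l values are -3, -2, -1, 0, 1, 2, 3.
Σ m_l² = 2·(1 + 4 + 9) = 28.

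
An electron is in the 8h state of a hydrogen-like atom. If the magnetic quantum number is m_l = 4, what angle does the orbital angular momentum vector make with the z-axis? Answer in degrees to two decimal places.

The 8h subshell has l = 5.
|L| = ℏ√(l(l+1)) = √30 ℏ.
L_z = m_l ℏ = 4ℏ.
cos θ = L_z/|L| = 4/√30, so θ ≈ 43.09°.

θ ≈ 43.09°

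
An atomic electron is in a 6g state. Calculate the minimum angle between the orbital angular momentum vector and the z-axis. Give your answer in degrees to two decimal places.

The 6g subshell has l = 4.
|L| = ℏ√(l(l+1)) = 2√5 ℏ.
The smallest angle corresponds to the largest L_z, i.e. m_l = l = 4, giving L_z = 4ℏ.
cos θ_min = 4/√20, so θ_min ≈ 26.57°.

θ_min ≈ 26.57°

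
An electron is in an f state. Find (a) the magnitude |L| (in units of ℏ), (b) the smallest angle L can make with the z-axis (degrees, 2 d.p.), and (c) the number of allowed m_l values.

F corresponds to l = 3.
|L| = ℏ√(3·4) = 2√3 ℏ ≈ 3.464ℏ.
cos θ_min = 3/√12, so θ_min ≈ 30.00°.
There are 2l+1 = 7 values of m_l.

|L| = 2√3 ℏ ≈ 3.464ℏ; θ_min ≈ 30.00°; 7 values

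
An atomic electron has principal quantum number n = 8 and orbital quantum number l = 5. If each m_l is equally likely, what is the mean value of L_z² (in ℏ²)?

⟨L_z²⟩ = 10 ℏ²

m_l ∈ {-5, -4, -3, -2, -1, 0, 1, 2, 3, 4, 5}.
⟨L_z²⟩ = ℏ²·l(l+1)/3 = 10ℏ².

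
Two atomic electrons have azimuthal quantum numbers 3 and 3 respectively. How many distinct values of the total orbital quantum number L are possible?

7

Angular momentum addition gives L = |l₁ − l₂|, …, l₁ + l₂.
So L can be 0, 1, 2, 3, 4, 5, 6.
That is 7 values.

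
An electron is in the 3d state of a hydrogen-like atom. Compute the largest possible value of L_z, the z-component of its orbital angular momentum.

The 3d subshell has l = 2.
L_z = m_l ℏ with m_l ∈ {−2, …, 2}; the maximum is m_l = 2.

L_z,max = 2ℏ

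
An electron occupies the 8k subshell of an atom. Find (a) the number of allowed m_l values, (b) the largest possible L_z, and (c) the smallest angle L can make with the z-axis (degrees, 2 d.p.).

15 values; L_z,max = 7ℏ; θ_min ≈ 20.70°

8k means n = 8, l = 7.
There are 2l+1 = 15 values of m_l.
L_z,max = lℏ = 7ℏ.
cos θ_min = 7/√56, so θ_min ≈ 20.70°.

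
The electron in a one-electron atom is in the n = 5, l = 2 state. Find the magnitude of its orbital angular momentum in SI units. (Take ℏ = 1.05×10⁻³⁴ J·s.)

|L| = 2.57×10⁻³⁴ J·s

|L| = ℏ√(l(l+1)) = ℏ√(2·3) = √6 ℏ
Numerically, |L| = 2.449 × (1.05×10⁻³⁴ J·s) = 2.57×10⁻³⁴ J·s.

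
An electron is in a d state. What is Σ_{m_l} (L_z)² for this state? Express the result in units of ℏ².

Σ(L_z)² = 10 ℏ²

For a d orbital, l = 2.
m_l runs from −2 to 2, i.e. {-2, -1, 0, 1, 2}.
Σ m_l² = 2·(1 + 4) = 10.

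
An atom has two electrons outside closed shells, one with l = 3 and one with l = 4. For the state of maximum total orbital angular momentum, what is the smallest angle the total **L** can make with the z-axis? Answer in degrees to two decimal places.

The total orbital quantum number L ranges from |l₁ − l₂| to l₁ + l₂ in integer steps.
L ∈ {1, 2, 3, 4, 5, 6, 7}.
The maximum is L = 7, with |L_tot| = ℏ√(7·8) = 2√14 ℏ.
The minimum angle with z is arccos(7/√56) ≈ 20.70°.

θ_min ≈ 20.70°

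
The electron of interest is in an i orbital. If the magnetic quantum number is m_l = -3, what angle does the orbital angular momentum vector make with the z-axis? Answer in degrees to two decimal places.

An i state has l = 6.
|L|² = l(l+1)ℏ² = 42ℏ², so |L| = √42 ℏ.
L_z = m_l ℏ = −3ℏ.
cos θ = L_z/|L| = -3/√42, so θ ≈ 117.58°.

θ ≈ 117.58°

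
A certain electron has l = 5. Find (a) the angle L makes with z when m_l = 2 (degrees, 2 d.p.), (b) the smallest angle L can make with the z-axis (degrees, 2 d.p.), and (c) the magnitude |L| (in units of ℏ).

θ(m_l=2) ≈ 68.58°; θ_min ≈ 24.09°; |L| = √30 ℏ ≈ 5.477ℏ

For m_l = 2: cos θ = 2/√30, θ ≈ 68.58°.
cos θ_min = 5/√30, so θ_min ≈ 24.09°.
|L| = ℏ√(5·6) = √30 ℏ ≈ 5.477ℏ.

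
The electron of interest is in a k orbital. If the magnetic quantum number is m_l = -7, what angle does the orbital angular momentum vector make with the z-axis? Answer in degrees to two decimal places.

The letter k corresponds to l = 7.
|L| = ℏ√(l(l+1)) = 2√14 ℏ.
L_z = m_l ℏ = −7ℏ.
cos θ = L_z/|L| = -7/√56, so θ ≈ 159.30°.

θ ≈ 159.30°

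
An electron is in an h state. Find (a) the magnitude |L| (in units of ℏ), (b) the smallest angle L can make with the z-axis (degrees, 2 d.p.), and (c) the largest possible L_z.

For an h orbital, l = 5.
|L| = ℏ√(5·6) = √30 ℏ ≈ 5.477ℏ.
cos θ_min = 5/√30, so θ_min ≈ 24.09°.
L_z,max = lℏ = 5ℏ.

|L| = √30 ℏ ≈ 5.477ℏ; θ_min ≈ 24.09°; L_z,max = 5ℏ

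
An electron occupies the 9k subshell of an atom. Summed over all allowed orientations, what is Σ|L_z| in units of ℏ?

9k means n = 9, l = 7.
m_l runs from −7 to 7, i.e. {-7, -6, -5, -4, -3, -2, -1, 0, 1, 2, 3, 4, 5, 6, 7}.
Σ|m_l| = 2(1+2+…+7) = 56.

Σ|L_z| = 56 ℏ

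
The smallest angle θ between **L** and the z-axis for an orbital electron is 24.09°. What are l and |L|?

l = 5, |L| = √30 ℏ ≈ 5.477ℏ

At minimum angle, m_l = l, so cos θ = l/√(l(l+1)); cos²θ = l/(l+1) = 0.8334.
Thus l = 0.8334/(1 − 0.8334) ≈ 5.
Then |L| = ℏ√(5·6) = √30 ℏ.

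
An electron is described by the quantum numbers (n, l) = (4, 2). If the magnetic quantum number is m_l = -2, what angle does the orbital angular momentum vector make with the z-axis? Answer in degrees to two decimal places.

|L| = √(l(l+1)) ℏ = √6 ℏ.
L_z = m_l ℏ = −2ℏ.
cos θ = L_z/|L| = -2/√6, so θ ≈ 144.74°.

θ ≈ 144.74°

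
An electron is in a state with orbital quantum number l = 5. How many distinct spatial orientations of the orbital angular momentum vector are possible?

11

The number of m_l values is 2l + 1 = 2·5 + 1 = 11.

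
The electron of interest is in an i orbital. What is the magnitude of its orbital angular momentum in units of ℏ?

|L| = √42 ℏ ≈ 6.481ℏ

The letter i corresponds to l = 6.
|L| = ℏ√(l(l+1)) = ℏ√(6·7) = √42 ℏ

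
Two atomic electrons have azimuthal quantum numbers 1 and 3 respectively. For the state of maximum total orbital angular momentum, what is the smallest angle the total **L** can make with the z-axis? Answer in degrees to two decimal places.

θ_min ≈ 26.57°

The total orbital quantum number L ranges from |l₁ − l₂| to l₁ + l₂ in integer steps.
L ∈ {2, 3, 4}.
The maximum is L = 4, with |L_tot| = ℏ√(4·5) = 2√5 ℏ.
The minimum angle with z is arccos(4/√20) ≈ 26.57°.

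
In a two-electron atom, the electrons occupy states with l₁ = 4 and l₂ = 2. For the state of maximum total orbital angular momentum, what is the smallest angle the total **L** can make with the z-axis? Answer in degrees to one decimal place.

L runs from |4 − 2| = 2 to 4 + 2 = 6.
L ∈ {2, 3, 4, 5, 6}.
The maximum is L = 6, with |L_tot| = ℏ√(6·7) = √42 ℏ.
The minimum angle with z is arccos(6/√42) ≈ 22.2°.

θ_min ≈ 22.2°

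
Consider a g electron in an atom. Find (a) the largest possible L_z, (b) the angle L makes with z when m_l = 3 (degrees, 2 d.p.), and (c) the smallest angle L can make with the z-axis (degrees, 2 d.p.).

L_z,max = 4ℏ; θ(m_l=3) ≈ 47.87°; θ_min ≈ 26.57°

The letter g corresponds to l = 4.
L_z,max = lℏ = 4ℏ.
For m_l = 3: cos θ = 3/√20, θ ≈ 47.87°.
cos θ_min = 4/√20, so θ_min ≈ 26.57°.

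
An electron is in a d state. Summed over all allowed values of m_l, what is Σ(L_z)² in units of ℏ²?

A d state has l = 2.
The allowed m_l values are -2, -1, 0, 1, 2.
Summing m² from −2 to 2: Σ m_l² = 10.

Σ(L_z)² = 10 ℏ²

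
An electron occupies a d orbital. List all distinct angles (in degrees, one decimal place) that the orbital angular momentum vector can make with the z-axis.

A d state has l = 2.
|L| = √(l(l+1)) ℏ = √6 ℏ.
cos θ = m_l/√6 for each m_l ∈ {-2, -1, 0, 1, 2}.

θ ∈ {35.3°, 65.9°, 90.0°, 114.1°, 144.7°}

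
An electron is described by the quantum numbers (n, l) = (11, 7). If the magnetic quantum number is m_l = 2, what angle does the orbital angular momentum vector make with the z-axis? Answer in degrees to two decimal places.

|L|² = l(l+1)ℏ² = 56ℏ², so |L| = 2√14 ℏ.
L_z = m_l ℏ = 2ℏ.
cos θ = L_z/|L| = 2/√56, so θ ≈ 74.50°.

θ ≈ 74.50°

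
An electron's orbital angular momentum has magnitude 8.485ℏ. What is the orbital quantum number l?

|L| = ℏ√(l(l+1)), so l(l+1) = 72.
Solving: l = 8.

l = 8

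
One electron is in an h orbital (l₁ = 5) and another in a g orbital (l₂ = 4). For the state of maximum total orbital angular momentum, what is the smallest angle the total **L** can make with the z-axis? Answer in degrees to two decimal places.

θ_min ≈ 18.43°

By the triangle rule, |l₁ − l₂| ≤ L ≤ l₁ + l₂.
Allowed values: L = 1, 2, 3, 4, 5, 6, 7, 8, 9.
The maximum is L = 9, with |L_tot| = ℏ√(9·10) = 3√10 ℏ.
The minimum angle with z is arccos(9/√90) ≈ 18.43°.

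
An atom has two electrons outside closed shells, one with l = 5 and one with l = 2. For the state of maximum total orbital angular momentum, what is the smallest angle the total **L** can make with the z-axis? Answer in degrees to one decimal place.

θ_min ≈ 20.7°

Angular momentum addition gives L = |l₁ − l₂|, …, l₁ + l₂.
So L can be 3, 4, 5, 6, 7.
The maximum is L = 7, with |L_tot| = ℏ√(7·8) = 2√14 ℏ.
The minimum angle with z is arccos(7/√56) ≈ 20.7°.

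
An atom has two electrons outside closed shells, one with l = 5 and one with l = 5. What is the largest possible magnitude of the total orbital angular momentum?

|L_tot|_max = √110 ℏ ≈ 10.488ℏ

By the triangle rule, |l₁ − l₂| ≤ L ≤ l₁ + l₂.
Allowed values: L = 0, 1, 2, 3, 4, 5, 6, 7, 8, 9, 10.
The largest magnitude corresponds to L = 10: |L_tot| = ℏ√(10·11) = √110 ℏ.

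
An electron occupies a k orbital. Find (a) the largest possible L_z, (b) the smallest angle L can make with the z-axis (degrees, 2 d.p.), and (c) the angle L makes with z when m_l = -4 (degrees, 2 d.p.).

L_z,max = 7ℏ; θ_min ≈ 20.70°; θ(m_l=-4) ≈ 122.31°

For a k orbital, l = 7.
L_z,max = lℏ = 7ℏ.
cos θ_min = 7/√56, so θ_min ≈ 20.70°.
For m_l = -4: cos θ = -4/√56, θ ≈ 122.31°.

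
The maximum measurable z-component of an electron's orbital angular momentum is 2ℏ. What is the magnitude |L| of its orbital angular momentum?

|L| = √6 ℏ ≈ 2.449ℏ

Since max m_l = l, l = 2.
|L| = √(l(l+1)) ℏ = √6 ℏ.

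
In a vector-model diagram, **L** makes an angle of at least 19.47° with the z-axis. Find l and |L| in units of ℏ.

l = 8, |L| = 6√2 ℏ ≈ 8.485ℏ

cos θ_min = l/√(l(l+1)) = √(l/(l+1)), so l/(l+1) = cos²(19.47°) = 0.8889.
Solving: l = 8.
Then |L| = ℏ√(8·9) = 6√2 ℏ.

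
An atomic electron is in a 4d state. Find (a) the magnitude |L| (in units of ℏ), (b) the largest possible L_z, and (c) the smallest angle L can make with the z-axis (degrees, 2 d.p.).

|L| = √6 ℏ ≈ 2.449ℏ; L_z,max = 2ℏ; θ_min ≈ 35.26°

For 4d, l = 2.
|L| = ℏ√(2·3) = √6 ℏ ≈ 2.449ℏ.
L_z,max = lℏ = 2ℏ.
cos θ_min = 2/√6, so θ_min ≈ 35.26°.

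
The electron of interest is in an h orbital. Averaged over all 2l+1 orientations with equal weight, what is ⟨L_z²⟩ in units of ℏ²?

The letter h corresponds to l = 5.
The allowed m_l values are -5, -4, -3, -2, -1, 0, 1, 2, 3, 4, 5.
⟨L_z²⟩ = ℏ²·l(l+1)/3 = 10ℏ².

⟨L_z²⟩ = 10 ℏ²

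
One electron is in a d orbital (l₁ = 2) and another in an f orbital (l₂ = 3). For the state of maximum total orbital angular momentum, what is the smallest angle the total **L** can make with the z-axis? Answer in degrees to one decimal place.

θ_min ≈ 24.1°

By the triangle rule, |l₁ − l₂| ≤ L ≤ l₁ + l₂.
Allowed values: L = 1, 2, 3, 4, 5.
The maximum is L = 5, with |L_tot| = ℏ√(5·6) = √30 ℏ.
The minimum angle with z is arccos(5/√30) ≈ 24.1°.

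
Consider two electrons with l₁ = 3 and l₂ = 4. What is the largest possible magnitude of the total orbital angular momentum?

|L_tot|_max = 2√14 ℏ ≈ 7.483ℏ

By the triangle rule, |l₁ − l₂| ≤ L ≤ l₁ + l₂.
Allowed values: L = 1, 2, 3, 4, 5, 6, 7.
The largest magnitude corresponds to L = 7: |L_tot| = ℏ√(7·8) = 2√14 ℏ.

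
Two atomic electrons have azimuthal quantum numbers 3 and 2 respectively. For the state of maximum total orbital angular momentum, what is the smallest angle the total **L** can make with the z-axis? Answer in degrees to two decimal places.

θ_min ≈ 24.09°

L runs from |3 − 2| = 1 to 3 + 2 = 5.
So L can be 1, 2, 3, 4, 5.
The maximum is L = 5, with |L_tot| = ℏ√(5·6) = √30 ℏ.
The minimum angle with z is arccos(5/√30) ≈ 24.09°.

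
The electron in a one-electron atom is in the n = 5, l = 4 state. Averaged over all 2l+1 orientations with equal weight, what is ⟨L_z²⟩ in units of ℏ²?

m_l runs from −4 to 4, i.e. {-4, -3, -2, -1, 0, 1, 2, 3, 4}.
⟨L_z²⟩ = ℏ²·(Σ m_l²)/(2l+1) = ℏ²·60/9 = 6.667ℏ².

⟨L_z²⟩ = 6.667 ℏ²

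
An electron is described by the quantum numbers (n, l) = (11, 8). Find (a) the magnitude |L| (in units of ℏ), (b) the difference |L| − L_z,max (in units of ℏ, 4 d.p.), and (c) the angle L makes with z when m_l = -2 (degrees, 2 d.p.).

|L| = ℏ√(8·9) = 6√2 ℏ ≈ 8.485ℏ.
|L| − L_z,max = (6√2 − 8)ℏ ≈ 0.4853ℏ.
For m_l = -2: cos θ = -2/√72, θ ≈ 103.63°.

|L| = 6√2 ℏ ≈ 8.485ℏ; |L|−L_z,max ≈ 0.4853ℏ; θ(m_l=-2) ≈ 103.63°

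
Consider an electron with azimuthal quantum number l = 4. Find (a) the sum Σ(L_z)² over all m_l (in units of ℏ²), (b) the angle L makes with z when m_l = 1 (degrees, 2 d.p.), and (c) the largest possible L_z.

Σ m_l² = 60, so Σ(L_z)² = 60 ℏ².
For m_l = 1: cos θ = 1/√20, θ ≈ 77.08°.
L_z,max = lℏ = 4ℏ.

Σ(L_z)² = 60 ℏ²; θ(m_l=1) ≈ 77.08°; L_z,max = 4ℏ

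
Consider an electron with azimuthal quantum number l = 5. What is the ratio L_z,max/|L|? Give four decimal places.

|L| = √30 ℏ ≈ 5.4772ℏ, while L_z,max = lℏ = 5ℏ.
L_z,max/|L| = 5/√30 = 0.9129.

L_z,max/|L| = 0.9129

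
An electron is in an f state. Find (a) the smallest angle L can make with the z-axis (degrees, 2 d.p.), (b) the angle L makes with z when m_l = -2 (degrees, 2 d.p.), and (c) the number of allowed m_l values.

For an f orbital, l = 3.
cos θ_min = 3/√12, so θ_min ≈ 30.00°.
For m_l = -2: cos θ = -2/√12, θ ≈ 125.26°.
There are 2l+1 = 7 values of m_l.

θ_min ≈ 30.00°; θ(m_l=-2) ≈ 125.26°; 7 values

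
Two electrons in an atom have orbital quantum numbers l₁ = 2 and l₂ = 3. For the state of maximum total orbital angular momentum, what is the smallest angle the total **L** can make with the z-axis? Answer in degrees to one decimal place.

Angular momentum addition gives L = |l₁ − l₂|, …, l₁ + l₂.
So L can be 1, 2, 3, 4, 5.
The maximum is L = 5, with |L_tot| = ℏ√(5·6) = √30 ℏ.
The minimum angle with z is arccos(5/√30) ≈ 24.1°.

θ_min ≈ 24.1°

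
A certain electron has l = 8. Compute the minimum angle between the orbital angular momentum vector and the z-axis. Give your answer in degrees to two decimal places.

θ_min ≈ 19.47°

|L| = √(l(l+1)) ℏ = 6√2 ℏ.
The smallest angle corresponds to the largest L_z, i.e. m_l = l = 8, giving L_z = 8ℏ.
cos θ_min = 8/√72, so θ_min ≈ 19.47°.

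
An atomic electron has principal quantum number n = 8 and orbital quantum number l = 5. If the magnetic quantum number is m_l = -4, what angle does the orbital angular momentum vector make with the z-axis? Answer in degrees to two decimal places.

θ ≈ 136.91°

|L| = √(l(l+1)) ℏ = √30 ℏ.
L_z = m_l ℏ = −4ℏ.
cos θ = L_z/|L| = -4/√30, so θ ≈ 136.91°.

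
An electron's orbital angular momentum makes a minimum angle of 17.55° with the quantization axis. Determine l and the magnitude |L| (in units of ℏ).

l = 10, |L| = √110 ℏ ≈ 10.488ℏ

At minimum angle, m_l = l, so cos θ = l/√(l(l+1)); cos²θ = l/(l+1) = 0.9091.
l = cos²θ/sin²θ ≈ 10.
Then |L| = ℏ√(10·11) = √110 ℏ.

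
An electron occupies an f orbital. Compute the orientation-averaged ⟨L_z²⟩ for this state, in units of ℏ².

For an f orbital, l = 3.
m_l ∈ {-3, -2, -1, 0, 1, 2, 3}.
Average of L_z² over 7 states: 28/7 ℏ² = 4 ℏ².

⟨L_z²⟩ = 4 ℏ²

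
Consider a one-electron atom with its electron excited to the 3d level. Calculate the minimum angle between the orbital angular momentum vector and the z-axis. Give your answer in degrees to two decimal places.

θ_min ≈ 35.26°

The 3d level has l = 2.
|L|² = l(l+1)ℏ² = 6ℏ², so |L| = √6 ℏ.
The smallest angle corresponds to the largest L_z, i.e. m_l = l = 2, giving L_z = 2ℏ.
cos θ_min = 2/√6, so θ_min ≈ 35.26°.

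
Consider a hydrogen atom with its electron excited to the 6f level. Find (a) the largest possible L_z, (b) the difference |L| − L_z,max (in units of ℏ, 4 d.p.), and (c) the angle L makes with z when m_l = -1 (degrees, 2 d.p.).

L_z,max = 3ℏ; |L|−L_z,max ≈ 0.4641ℏ; θ(m_l=-1) ≈ 106.78°

The 6f level has l = 3.
L_z,max = lℏ = 3ℏ.
|L| − L_z,max = (2√3 − 3)ℏ ≈ 0.4641ℏ.
For m_l = -1: cos θ = -1/√12, θ ≈ 106.78°.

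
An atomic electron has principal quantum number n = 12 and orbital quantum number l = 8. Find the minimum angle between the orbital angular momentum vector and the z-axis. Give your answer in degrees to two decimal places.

θ_min ≈ 19.47°

|L| = √(l(l+1)) ℏ = 6√2 ℏ.
The smallest angle corresponds to the largest L_z, i.e. m_l = l = 8, giving L_z = 8ℏ.
cos θ_min = 8/√72, so θ_min ≈ 19.47°.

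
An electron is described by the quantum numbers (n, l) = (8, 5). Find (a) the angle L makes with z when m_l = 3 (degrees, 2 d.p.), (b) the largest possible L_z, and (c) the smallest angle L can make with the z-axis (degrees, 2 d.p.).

For m_l = 3: cos θ = 3/√30, θ ≈ 56.79°.
L_z,max = lℏ = 5ℏ.
cos θ_min = 5/√30, so θ_min ≈ 24.09°.

θ(m_l=3) ≈ 56.79°; L_z,max = 5ℏ; θ_min ≈ 24.09°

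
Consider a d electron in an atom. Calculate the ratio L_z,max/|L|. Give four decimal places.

L_z,max/|L| = 0.8165

A d state has l = 2.
|L| = √6 ℏ ≈ 2.4495ℏ, while L_z,max = lℏ = 2ℏ.
L_z,max/|L| = 2/√6 = 0.8165.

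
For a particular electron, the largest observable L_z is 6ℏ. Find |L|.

|L| = √42 ℏ ≈ 6.481ℏ

The maximum L_z equals lℏ, giving l = 6.
|L| = ℏ√(l(l+1)) = √42 ℏ.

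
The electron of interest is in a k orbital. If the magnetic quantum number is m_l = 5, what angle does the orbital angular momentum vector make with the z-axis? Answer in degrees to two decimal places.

θ ≈ 48.08°

A k state has l = 7.
|L|² = l(l+1)ℏ² = 56ℏ², so |L| = 2√14 ℏ.
L_z = m_l ℏ = 5ℏ.
cos θ = L_z/|L| = 5/√56, so θ ≈ 48.08°.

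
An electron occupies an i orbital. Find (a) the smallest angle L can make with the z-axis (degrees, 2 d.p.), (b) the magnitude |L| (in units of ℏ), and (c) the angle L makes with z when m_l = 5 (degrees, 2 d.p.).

An i state has l = 6.
cos θ_min = 6/√42, so θ_min ≈ 22.21°.
|L| = ℏ√(6·7) = √42 ℏ ≈ 6.481ℏ.
For m_l = 5: cos θ = 5/√42, θ ≈ 39.51°.

θ_min ≈ 22.21°; |L| = √42 ℏ ≈ 6.481ℏ; θ(m_l=5) ≈ 39.51°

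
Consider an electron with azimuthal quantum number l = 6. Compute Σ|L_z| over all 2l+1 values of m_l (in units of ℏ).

m_l ∈ {-6, -5, -4, -3, -2, -1, 0, 1, 2, 3, 4, 5, 6}.
Σ|m_l| = l(l+1) = 42.

Σ|L_z| = 42 ℏ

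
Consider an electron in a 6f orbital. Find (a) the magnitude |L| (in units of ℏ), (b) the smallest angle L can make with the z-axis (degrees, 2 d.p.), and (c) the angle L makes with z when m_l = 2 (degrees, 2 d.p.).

|L| = 2√3 ℏ ≈ 3.464ℏ; θ_min ≈ 30.00°; θ(m_l=2) ≈ 54.74°

For 6f, l = 3.
|L| = ℏ√(3·4) = 2√3 ℏ ≈ 3.464ℏ.
cos θ_min = 3/√12, so θ_min ≈ 30.00°.
For m_l = 2: cos θ = 2/√12, θ ≈ 54.74°.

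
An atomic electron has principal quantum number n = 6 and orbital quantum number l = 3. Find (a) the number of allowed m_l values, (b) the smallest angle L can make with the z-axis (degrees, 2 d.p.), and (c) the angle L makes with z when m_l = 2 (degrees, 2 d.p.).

7 values; θ_min ≈ 30.00°; θ(m_l=2) ≈ 54.74°

There are 2l+1 = 7 values of m_l.
cos θ_min = 3/√12, so θ_min ≈ 30.00°.
For m_l = 2: cos θ = 2/√12, θ ≈ 54.74°.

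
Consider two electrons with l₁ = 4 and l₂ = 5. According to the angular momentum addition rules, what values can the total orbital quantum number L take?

Angular momentum addition gives L = |l₁ − l₂|, …, l₁ + l₂.
Allowed values: L = 1, 2, 3, 4, 5, 6, 7, 8, 9.

L = 1, 2, 3, 4, 5, 6, 7, 8, 9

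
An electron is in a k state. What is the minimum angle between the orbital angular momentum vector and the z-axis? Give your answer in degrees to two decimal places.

θ_min ≈ 20.70°

K corresponds to l = 7.
|L| = ℏ√(l(l+1)) = 2√14 ℏ.
The smallest angle corresponds to the largest L_z, i.e. m_l = l = 7, giving L_z = 7ℏ.
cos θ_min = 7/√56, so θ_min ≈ 20.70°.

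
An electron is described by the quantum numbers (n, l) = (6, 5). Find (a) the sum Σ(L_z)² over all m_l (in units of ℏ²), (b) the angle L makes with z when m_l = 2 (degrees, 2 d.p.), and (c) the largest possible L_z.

Σ(L_z)² = 110 ℏ²; θ(m_l=2) ≈ 68.58°; L_z,max = 5ℏ

Σ m_l² = 110, so Σ(L_z)² = 110 ℏ².
For m_l = 2: cos θ = 2/√30, θ ≈ 68.58°.
L_z,max = lℏ = 5ℏ.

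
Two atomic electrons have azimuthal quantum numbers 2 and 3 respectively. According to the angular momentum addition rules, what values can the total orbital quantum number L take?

L = 1, 2, 3, 4, 5

The total orbital quantum number L ranges from |l₁ − l₂| to l₁ + l₂ in integer steps.
So L can be 1, 2, 3, 4, 5.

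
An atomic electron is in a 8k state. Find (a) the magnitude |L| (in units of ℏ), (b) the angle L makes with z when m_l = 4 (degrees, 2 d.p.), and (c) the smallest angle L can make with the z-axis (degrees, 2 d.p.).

|L| = 2√14 ℏ ≈ 7.483ℏ; θ(m_l=4) ≈ 57.69°; θ_min ≈ 20.70°

For 8k, l = 7.
|L| = ℏ√(7·8) = 2√14 ℏ ≈ 7.483ℏ.
For m_l = 4: cos θ = 4/√56, θ ≈ 57.69°.
cos θ_min = 7/√56, so θ_min ≈ 20.70°.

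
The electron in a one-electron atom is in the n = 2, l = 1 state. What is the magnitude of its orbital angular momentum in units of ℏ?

|L| = ℏ√(l(l+1)) = ℏ√(1·2) = √2 ℏ

|L| = √2 ℏ ≈ 1.414ℏ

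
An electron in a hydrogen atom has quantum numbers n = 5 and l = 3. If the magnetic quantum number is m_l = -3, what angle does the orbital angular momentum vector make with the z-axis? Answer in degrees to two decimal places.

|L| = √(l(l+1)) ℏ = 2√3 ℏ.
L_z = m_l ℏ = −3ℏ.
cos θ = L_z/|L| = -3/√12, so θ ≈ 150.00°.

θ ≈ 150.00°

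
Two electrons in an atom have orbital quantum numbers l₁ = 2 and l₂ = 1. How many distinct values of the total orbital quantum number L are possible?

3

Angular momentum addition gives L = |l₁ − l₂|, …, l₁ + l₂.
So L can be 1, 2, 3.
That is 3 values.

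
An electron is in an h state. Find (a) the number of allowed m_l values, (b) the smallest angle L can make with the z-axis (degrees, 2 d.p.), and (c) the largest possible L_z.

An h state has l = 5.
There are 2l+1 = 11 values of m_l.
cos θ_min = 5/√30, so θ_min ≈ 24.09°.
L_z,max = lℏ = 5ℏ.

11 values; θ_min ≈ 24.09°; L_z,max = 5ℏ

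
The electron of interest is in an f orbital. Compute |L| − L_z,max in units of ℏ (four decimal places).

For an f orbital, l = 3.
|L| = 2√3 ℏ ≈ 3.4641ℏ, while L_z,max = lℏ = 3ℏ.
The difference is (2√3 − 3)ℏ ≈ 0.4641ℏ.

|L| − L_z,max ≈ 0.4641ℏ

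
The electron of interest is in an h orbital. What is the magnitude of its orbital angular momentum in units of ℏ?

|L| = √30 ℏ ≈ 5.477ℏ

For an h orbital, l = 5.
|L| = ℏ√(l(l+1)) = ℏ√(5·6) = √30 ℏ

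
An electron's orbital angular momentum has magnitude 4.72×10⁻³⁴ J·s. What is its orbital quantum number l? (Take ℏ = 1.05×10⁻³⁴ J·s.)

In units of ℏ, |L| ≈ 4.495.
l(l+1) ≈ 4.495² ≈ 20.21, so l = 4.

l = 4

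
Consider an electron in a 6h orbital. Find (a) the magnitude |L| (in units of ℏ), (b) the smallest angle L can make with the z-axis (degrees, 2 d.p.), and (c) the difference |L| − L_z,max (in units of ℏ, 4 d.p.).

The 6h subshell has l = 5.
|L| = ℏ√(5·6) = √30 ℏ ≈ 5.477ℏ.
cos θ_min = 5/√30, so θ_min ≈ 24.09°.
|L| − L_z,max = (√30 − 5)ℏ ≈ 0.4772ℏ.

|L| = √30 ℏ ≈ 5.477ℏ; θ_min ≈ 24.09°; |L|−L_z,max ≈ 0.4772ℏ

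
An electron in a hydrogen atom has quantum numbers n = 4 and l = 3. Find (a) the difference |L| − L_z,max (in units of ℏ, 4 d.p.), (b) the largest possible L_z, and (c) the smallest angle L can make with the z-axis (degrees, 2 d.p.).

|L| − L_z,max = (2√3 − 3)ℏ ≈ 0.4641ℏ.
L_z,max = lℏ = 3ℏ.
cos θ_min = 3/√12, so θ_min ≈ 30.00°.

|L|−L_z,max ≈ 0.4641ℏ; L_z,max = 3ℏ; θ_min ≈ 30.00°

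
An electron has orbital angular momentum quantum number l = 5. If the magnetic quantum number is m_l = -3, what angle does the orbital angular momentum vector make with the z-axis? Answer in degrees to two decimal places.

|L| = √(l(l+1)) ℏ = √30 ℏ.
L_z = m_l ℏ = −3ℏ.
cos θ = L_z/|L| = -3/√30, so θ ≈ 123.21°.

θ ≈ 123.21°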